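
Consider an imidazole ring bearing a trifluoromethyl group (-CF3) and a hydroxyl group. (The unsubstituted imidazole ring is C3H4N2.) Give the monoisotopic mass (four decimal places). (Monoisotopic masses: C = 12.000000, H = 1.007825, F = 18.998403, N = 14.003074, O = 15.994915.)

152.0197

Atom tally by fragment:
  imidazole ring core → C:3 H:4 N:2
  (− 2 ring H displaced by substituents)
  + CF3 → C:1 F:3
  + OH → O:1 H:1
Element totals:
  C: 4
  H: 3
  F: 3
  N: 2
  O: 1
Molecular formula: C4H3F3N2O.
  M = 4(12.0) + 3(1.007825) + 3(18.998403) + 2(14.003074) + 15.994915
    = 48.000000 + 3.023475 + 56.995209 + 28.006148 + 15.994915 = 152.019747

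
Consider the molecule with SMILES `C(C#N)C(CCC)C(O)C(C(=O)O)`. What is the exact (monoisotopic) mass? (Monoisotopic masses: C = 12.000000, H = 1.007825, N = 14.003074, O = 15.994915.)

Atom tally by fragment:
  NCCH2 → C:2 H:2 N:1
  CH(CH2CH2CH3) → C:4 H:8
  CH(OH) → C:1 H:2 O:1
  CH2COOH → C:2 H:3 O:2
Element totals:
  C: 9
  H: 15
  N: 1
  O: 3
Molecular formula: C9H15NO3.
  M = 9(12.0) + 15(1.007825) + 14.003074 + 3(15.994915)
    = 108.000000 + 15.117375 + 14.003074 + 47.984745 = 185.105194

185.1052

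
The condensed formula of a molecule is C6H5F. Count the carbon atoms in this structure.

Element totals:
  C: 6
  H: 5
  F: 1

6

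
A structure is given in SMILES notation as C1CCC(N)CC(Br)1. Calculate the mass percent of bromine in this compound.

Atom tally by fragment:
  cyclohexane ring core → C:6 H:12
  (− 2 ring H displaced by substituents)
  + NH2 → N:1 H:2
  + Br → Br:1
Element totals:
  C: 6
  H: 12
  Br: 1
  N: 1
Molecular formula: C6H12BrN.
Molar mass = 178.073 g/mol.
Mass from Br: 1 × 79.904 = 79.904 g/mol.
%Br = 79.904 / 178.073 × 100 = 44.87%.

44.87%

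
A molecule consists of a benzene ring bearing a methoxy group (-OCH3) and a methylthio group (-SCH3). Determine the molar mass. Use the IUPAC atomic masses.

Atom tally by fragment:
  benzene ring core → C:6 H:6
  (− 2 ring H displaced by substituents)
  + OCH3 → C:1 H:3 O:1
  + SCH3 → C:1 H:3 S:1
Element totals:
  C: 8
  H: 10
  O: 1
  S: 1
Molecular formula: C8H10OS.
  M = 8(12.011) + 10(1.008) + 15.999 + 32.06
    = 96.088 + 10.080 + 15.999 + 32.060 = 154.227

154.23 g/mol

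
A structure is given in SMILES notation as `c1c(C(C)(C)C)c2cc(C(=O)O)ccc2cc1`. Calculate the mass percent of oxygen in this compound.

14.02%

Atom tally by fragment:
  naphthalene ring system core → C:10 H:8
  (− 2 ring H displaced by substituents)
  + C(CH3)3 → C:4 H:9
  + COOH → C:1 H:1 O:2
Element totals:
  C: 15
  H: 16
  O: 2
Molecular formula: C15H16O2.
Molar mass = 228.291 g/mol.
Mass from O: 2 × 15.999 = 31.998 g/mol.
%O = 31.998 / 228.291 × 100 = 14.02%.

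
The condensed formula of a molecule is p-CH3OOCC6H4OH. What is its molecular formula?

Element totals:
  C: 8
  H: 8
  O: 3

C8H8O3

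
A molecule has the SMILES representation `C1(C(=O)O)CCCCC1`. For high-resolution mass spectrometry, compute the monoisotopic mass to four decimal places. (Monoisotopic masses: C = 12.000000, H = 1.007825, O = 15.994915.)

128.0837

Atom tally by fragment:
  cyclohexane ring core → C:6 H:12
  (− 1 ring H displaced by substituents)
  + COOH → C:1 H:1 O:2
Element totals:
  C: 7
  H: 12
  O: 2
Molecular formula: C7H12O2.
  M = 7(12.0) + 12(1.007825) + 2(15.994915)
    = 84.000000 + 12.093900 + 31.989830 = 128.083730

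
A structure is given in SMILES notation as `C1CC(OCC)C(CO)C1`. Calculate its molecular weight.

Atom tally by fragment:
  cyclopentane ring core → C:5 H:10
  (− 2 ring H displaced by substituents)
  + OC2H5 → C:2 H:5 O:1
  + CH2OH → C:1 H:3 O:1
Element totals:
  C: 8
  H: 16
  O: 2
Molecular formula: C8H16O2.
  M = 8(12.011) + 16(1.008) + 2(15.999)
    = 96.088 + 16.128 + 31.998 = 144.214

144.21 g/mol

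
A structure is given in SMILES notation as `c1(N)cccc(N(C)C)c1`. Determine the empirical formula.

C4H6N

Atom tally by fragment:
  benzene ring core → C:6 H:6
  (− 2 ring H displaced by substituents)
  + NH2 → N:1 H:2
  + N(CH3)2 → N:1 C:2 H:6
Element totals:
  C: 8
  H: 12
  N: 2
Molecular formula: C8H12N2.
gcd of subscripts = 2; dividing each by 2:
  C: 8/2 = 4
  H: 12/2 = 6
  N: 2/2 = 1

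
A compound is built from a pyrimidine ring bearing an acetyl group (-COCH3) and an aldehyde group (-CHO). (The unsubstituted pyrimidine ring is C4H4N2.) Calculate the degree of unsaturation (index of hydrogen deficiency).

6

Atom tally by fragment:
  pyrimidine ring core → C:4 H:4 N:2
  (− 2 ring H displaced by substituents)
  + COCH3 → C:2 H:3 O:1
  + CHO → C:1 H:1 O:1
Element totals:
  C: 7
  H: 6
  N: 2
  O: 2
Molecular formula: C7H6N2O2.
DoU = (2C + 2 + N − H − X) / 2 = (2·7 + 2 + 2 − 6 − 0) / 2 = 6.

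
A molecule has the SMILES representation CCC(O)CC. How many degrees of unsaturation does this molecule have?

0

Atom tally by fragment:
  CH3 → C:1 H:3
  CH2 → C:1 H:2
  CH(OH) → C:1 H:2 O:1
  CH2 → C:1 H:2
  CH3 → C:1 H:3
Element totals:
  C: 5
  H: 12
  O: 1
Molecular formula: C5H12O.
DoU = (2C + 2 + N − H − X) / 2 = (2·5 + 2 + 0 − 12 − 0) / 2 = 0.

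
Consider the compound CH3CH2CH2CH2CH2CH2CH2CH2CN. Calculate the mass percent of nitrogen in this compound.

Element totals:
  C: 9
  H: 17
  N: 1
Molecular formula: C9H17N.
Molar mass = 139.242 g/mol.
Mass from N: 1 × 14.007 = 14.007 g/mol.
%N = 14.007 / 139.242 × 100 = 10.06%.

10.06%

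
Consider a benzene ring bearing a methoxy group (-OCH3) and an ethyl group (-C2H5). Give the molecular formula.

Atom tally by fragment:
  benzene ring core → C:6 H:6
  (− 2 ring H displaced by substituents)
  + OCH3 → C:1 H:3 O:1
  + C2H5 → C:2 H:5
Element totals:
  C: 9
  H: 12
  O: 1

C9H12O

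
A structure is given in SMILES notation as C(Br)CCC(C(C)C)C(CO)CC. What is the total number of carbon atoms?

Atom tally by fragment:
  BrCH2 → C:1 H:2 Br:1
  CH2 → C:1 H:2
  CH2 → C:1 H:2
  CH(CH(CH3)2) → C:4 H:8
  CH(CH2OH) → C:2 H:4 O:1
  CH2 → C:1 H:2
  CH3 → C:1 H:3
Element totals:
  C: 11
  H: 23
  Br: 1
  O: 1

11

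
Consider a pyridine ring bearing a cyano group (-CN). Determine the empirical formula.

C3H2N

Atom tally by fragment:
  pyridine ring core → C:5 H:5 N:1
  (− 1 ring H displaced by substituents)
  + CN → C:1 N:1
Element totals:
  C: 6
  H: 4
  N: 2
Molecular formula: C6H4N2.
gcd of subscripts = 2; dividing each by 2:
  C: 6/2 = 3
  H: 4/2 = 2
  N: 2/2 = 1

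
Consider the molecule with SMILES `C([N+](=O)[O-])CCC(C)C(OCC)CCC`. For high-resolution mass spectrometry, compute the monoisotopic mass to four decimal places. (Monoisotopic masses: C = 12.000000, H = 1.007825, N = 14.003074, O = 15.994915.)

Atom tally by fragment:
  O2NCH2 → C:1 H:2 N:1 O:2
  CH2 → C:1 H:2
  CH2 → C:1 H:2
  CH(CH3) → C:2 H:4
  CH(OC2H5) → C:3 H:6 O:1
  CH2 → C:1 H:2
  CH2 → C:1 H:2
  CH3 → C:1 H:3
Element totals:
  C: 11
  H: 23
  N: 1
  O: 3
Molecular formula: C11H23NO3.
  M = 11(12.0) + 23(1.007825) + 14.003074 + 3(15.994915)
    = 132.000000 + 23.179975 + 14.003074 + 47.984745 = 217.167794

217.1678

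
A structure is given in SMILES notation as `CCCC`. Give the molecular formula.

Atom tally by fragment:
  CH3 → C:1 H:3
  CH2 → C:1 H:2
  CH2 → C:1 H:2
  CH3 → C:1 H:3
Element totals:
  C: 4
  H: 10

C4H10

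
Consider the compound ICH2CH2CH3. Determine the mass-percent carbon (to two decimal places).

Atom tally by fragment:
  ICH2 → C:1 H:2 I:1
  CH2 → C:1 H:2
  CH3 → C:1 H:3
Element totals:
  C: 3
  H: 7
  I: 1
Molecular formula: C3H7I.
Molar mass = 169.993 g/mol.
Mass from C: 3 × 12.011 = 36.033 g/mol.
%C = 36.033 / 169.993 × 100 = 21.20%.

21.20%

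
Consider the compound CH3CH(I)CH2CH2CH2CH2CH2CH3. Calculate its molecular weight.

240.13 g/mol

Element totals:
  C: 8
  H: 17
  I: 1
Molecular formula: C8H17I.
  M = 8(12.011) + 17(1.008) + 126.904
    = 96.088 + 17.136 + 126.904 = 240.128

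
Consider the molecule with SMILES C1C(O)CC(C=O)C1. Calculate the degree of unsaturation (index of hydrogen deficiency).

2

Atom tally by fragment:
  cyclopentane ring core → C:5 H:10
  (− 2 ring H displaced by substituents)
  + OH → O:1 H:1
  + CHO → C:1 H:1 O:1
Element totals:
  C: 6
  H: 10
  O: 2
Molecular formula: C6H10O2.
DoU = (2C + 2 + N − H − X) / 2 = (2·6 + 2 + 0 − 10 − 0) / 2 = 2.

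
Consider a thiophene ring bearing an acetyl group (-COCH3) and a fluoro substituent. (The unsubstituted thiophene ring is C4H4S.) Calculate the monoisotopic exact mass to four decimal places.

144.0045

Atom tally by fragment:
  thiophene ring core → C:4 H:4 S:1
  (− 2 ring H displaced by substituents)
  + COCH3 → C:2 H:3 O:1
  + F → F:1
Element totals:
  C: 6
  H: 5
  F: 1
  O: 1
  S: 1
Molecular formula: C6H5FOS.
  M = 6(12.0) + 5(1.007825) + 18.998403 + 15.994915 + 31.972071
    = 72.000000 + 5.039125 + 18.998403 + 15.994915 + 31.972071 = 144.004514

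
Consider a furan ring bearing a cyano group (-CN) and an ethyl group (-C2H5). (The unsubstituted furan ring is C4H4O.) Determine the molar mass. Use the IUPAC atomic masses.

Atom tally by fragment:
  furan ring core → C:4 H:4 O:1
  (− 2 ring H displaced by substituents)
  + CN → C:1 N:1
  + C2H5 → C:2 H:5
Element totals:
  C: 7
  H: 7
  N: 1
  O: 1
Molecular formula: C7H7NO.
  M = 7(12.011) + 7(1.008) + 14.007 + 15.999
    = 84.077 + 7.056 + 14.007 + 15.999 = 121.139

121.14 g/mol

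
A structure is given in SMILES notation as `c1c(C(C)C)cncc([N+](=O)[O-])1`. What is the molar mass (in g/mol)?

Atom tally by fragment:
  pyridine ring core → C:5 H:5 N:1
  (− 2 ring H displaced by substituents)
  + CH(CH3)2 → C:3 H:7
  + NO2 → N:1 O:2
Element totals:
  C: 8
  H: 10
  N: 2
  O: 2
Molecular formula: C8H10N2O2.
  M = 8(12.011) + 10(1.008) + 2(14.007) + 2(15.999)
    = 96.088 + 10.080 + 28.014 + 31.998 = 166.180

166.18 g/mol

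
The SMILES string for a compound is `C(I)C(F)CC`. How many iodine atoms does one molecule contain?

1

Atom tally by fragment:
  ICH2 → C:1 H:2 I:1
  CH(F) → C:1 H:1 F:1
  CH2 → C:1 H:2
  CH3 → C:1 H:3
Element totals:
  C: 4
  H: 8
  F: 1
  I: 1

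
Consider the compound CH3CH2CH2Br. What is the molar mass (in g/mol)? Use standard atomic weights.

Element totals:
  C: 3
  H: 7
  Br: 1
Molecular formula: C3H7Br.
  M = 3(12.011) + 7(1.008) + 79.904
    = 36.033 + 7.056 + 79.904 = 122.993

122.99 g/mol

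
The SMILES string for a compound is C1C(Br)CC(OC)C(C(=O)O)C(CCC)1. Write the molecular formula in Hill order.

Atom tally by fragment:
  cyclohexane ring core → C:6 H:12
  (− 4 ring H displaced by substituents)
  + Br → Br:1
  + OCH3 → C:1 H:3 O:1
  + COOH → C:1 H:1 O:2
  + CH2CH2CH3 → C:3 H:7
Element totals:
  C: 11
  H: 19
  Br: 1
  O: 3

C11H19BrO3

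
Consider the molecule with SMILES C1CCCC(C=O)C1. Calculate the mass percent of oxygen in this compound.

Atom tally by fragment:
  cyclohexane ring core → C:6 H:12
  (− 1 ring H displaced by substituents)
  + CHO → C:1 H:1 O:1
Element totals:
  C: 7
  H: 12
  O: 1
Molecular formula: C7H12O.
Molar mass = 112.172 g/mol.
Mass from O: 1 × 15.999 = 15.999 g/mol.
%O = 15.999 / 112.172 × 100 = 14.26%.

14.26%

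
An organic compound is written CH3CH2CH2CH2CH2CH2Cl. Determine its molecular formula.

Atom tally by fragment:
  CH3 → C:1 H:3
  CH2 → C:1 H:2
  CH2 → C:1 H:2
  CH2 → C:1 H:2
  CH2 → C:1 H:2
  CH2Cl → C:1 H:2 Cl:1
Element totals:
  C: 6
  H: 13
  Cl: 1

C6H13Cl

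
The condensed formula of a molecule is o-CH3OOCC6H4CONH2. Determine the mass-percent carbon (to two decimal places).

60.33%

Atom tally by fragment:
  benzene ring core → C:6 H:6
  (− 2 ring H displaced by substituents)
  + COOCH3 → C:2 H:3 O:2
  + CONH2 → C:1 H:2 O:1 N:1
Element totals:
  C: 9
  H: 9
  N: 1
  O: 3
Molecular formula: C9H9NO3.
Molar mass = 179.175 g/mol.
Mass from C: 9 × 12.011 = 108.099 g/mol.
%C = 108.099 / 179.175 × 100 = 60.33%.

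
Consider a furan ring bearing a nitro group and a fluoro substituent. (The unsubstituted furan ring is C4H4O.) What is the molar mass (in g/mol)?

131.06 g/mol

Atom tally by fragment:
  furan ring core → C:4 H:4 O:1
  (− 2 ring H displaced by substituents)
  + NO2 → N:1 O:2
  + F → F:1
Element totals:
  C: 4
  H: 2
  F: 1
  N: 1
  O: 3
Molecular formula: C4H2FNO3.
  M = 4(12.011) + 2(1.008) + 18.998 + 14.007 + 3(15.999)
    = 48.044 + 2.016 + 18.998 + 14.007 + 47.997 = 131.062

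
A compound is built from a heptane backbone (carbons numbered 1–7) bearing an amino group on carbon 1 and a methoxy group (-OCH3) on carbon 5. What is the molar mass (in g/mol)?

Atom tally by fragment:
  H2NCH2 → C:1 H:4 N:1
  CH2 → C:1 H:2
  CH2 → C:1 H:2
  CH2 → C:1 H:2
  CH(OCH3) → C:2 H:4 O:1
  CH2 → C:1 H:2
  CH3 → C:1 H:3
Element totals:
  C: 8
  H: 19
  N: 1
  O: 1
Molecular formula: C8H19NO.
  M = 8(12.011) + 19(1.008) + 14.007 + 15.999
    = 96.088 + 19.152 + 14.007 + 15.999 = 145.246

145.25 g/mol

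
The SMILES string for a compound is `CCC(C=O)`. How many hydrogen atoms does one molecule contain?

Atom tally by fragment:
  CH3 → C:1 H:3
  CH2 → C:1 H:2
  CH2CHO → C:2 H:3 O:1
Element totals:
  C: 4
  H: 8
  O: 1

8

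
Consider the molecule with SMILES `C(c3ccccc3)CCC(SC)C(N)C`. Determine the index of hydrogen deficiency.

4

Atom tally by fragment:
  C6H5CH2 → C:7 H:7
  CH2 → C:1 H:2
  CH2 → C:1 H:2
  CH(SCH3) → C:2 H:4 S:1
  CH(NH2) → C:1 H:3 N:1
  CH3 → C:1 H:3
Element totals:
  C: 13
  H: 21
  N: 1
  S: 1
Molecular formula: C13H21NS.
DoU = (2C + 2 + N − H − X) / 2 = (2·13 + 2 + 1 − 21 − 0) / 2 = 4.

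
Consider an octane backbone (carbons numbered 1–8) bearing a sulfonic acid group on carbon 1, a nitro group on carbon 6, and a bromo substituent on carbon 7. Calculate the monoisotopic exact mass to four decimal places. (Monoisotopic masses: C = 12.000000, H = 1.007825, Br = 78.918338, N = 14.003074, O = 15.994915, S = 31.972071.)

316.9933

Atom tally by fragment:
  HO3SCH2 → C:1 H:3 S:1 O:3
  CH2 → C:1 H:2
  CH2 → C:1 H:2
  CH2 → C:1 H:2
  CH2 → C:1 H:2
  CH(NO2) → C:1 H:1 N:1 O:2
  CH(Br) → C:1 H:1 Br:1
  CH3 → C:1 H:3
Element totals:
  C: 8
  H: 16
  Br: 1
  N: 1
  O: 5
  S: 1
Molecular formula: C8H16BrNO5S.
  M = 8(12.0) + 16(1.007825) + 78.918338 + 14.003074 + 5(15.994915) + 31.972071
    = 96.000000 + 16.125200 + 78.918338 + 14.003074 + 79.974575 + 31.972071 = 316.993258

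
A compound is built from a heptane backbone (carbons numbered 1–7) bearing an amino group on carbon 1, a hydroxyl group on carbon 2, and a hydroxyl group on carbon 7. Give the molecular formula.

Atom tally by fragment:
  H2NCH2 → C:1 H:4 N:1
  CH(OH) → C:1 H:2 O:1
  CH2 → C:1 H:2
  CH2 → C:1 H:2
  CH2 → C:1 H:2
  CH2 → C:1 H:2
  CH2OH → C:1 H:3 O:1
Element totals:
  C: 7
  H: 17
  N: 1
  O: 2

C7H17NO2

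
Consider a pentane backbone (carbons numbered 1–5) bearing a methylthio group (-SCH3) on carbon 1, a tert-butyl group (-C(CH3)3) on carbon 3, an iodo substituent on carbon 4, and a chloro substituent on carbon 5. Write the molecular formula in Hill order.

C10H20ClIS

Atom tally by fragment:
  CH3SCH2 → C:2 H:5 S:1
  CH2 → C:1 H:2
  CH(C(CH3)3) → C:5 H:10
  CH(I) → C:1 H:1 I:1
  CH2Cl → C:1 H:2 Cl:1
Element totals:
  C: 10
  H: 20
  Cl: 1
  I: 1
  S: 1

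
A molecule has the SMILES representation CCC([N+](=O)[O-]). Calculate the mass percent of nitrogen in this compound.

Atom tally by fragment:
  CH3 → C:1 H:3
  CH2 → C:1 H:2
  CH2NO2 → C:1 H:2 N:1 O:2
Element totals:
  C: 3
  H: 7
  N: 1
  O: 2
Molecular formula: C3H7NO2.
Molar mass = 89.094 g/mol.
Mass from N: 1 × 14.007 = 14.007 g/mol.
%N = 14.007 / 89.094 × 100 = 15.72%.

15.72%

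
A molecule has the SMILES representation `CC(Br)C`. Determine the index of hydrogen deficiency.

0

Atom tally by fragment:
  CH3 → C:1 H:3
  CH(Br) → C:1 H:1 Br:1
  CH3 → C:1 H:3
Element totals:
  C: 3
  H: 7
  Br: 1
Molecular formula: C3H7Br.
DoU = (2C + 2 + N − H − X) / 2 = (2·3 + 2 + 0 − 7 − 1) / 2 = 0.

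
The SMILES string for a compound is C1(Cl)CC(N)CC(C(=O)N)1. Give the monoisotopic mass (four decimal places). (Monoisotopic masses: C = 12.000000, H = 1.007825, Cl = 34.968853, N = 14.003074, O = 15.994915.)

Atom tally by fragment:
  cyclopentane ring core → C:5 H:10
  (− 3 ring H displaced by substituents)
  + Cl → Cl:1
  + NH2 → N:1 H:2
  + CONH2 → C:1 H:2 O:1 N:1
Element totals:
  C: 6
  H: 11
  Cl: 1
  N: 2
  O: 1
Molecular formula: C6H11ClN2O.
  M = 6(12.0) + 11(1.007825) + 34.968853 + 2(14.003074) + 15.994915
    = 72.000000 + 11.086075 + 34.968853 + 28.006148 + 15.994915 = 162.055991

162.0560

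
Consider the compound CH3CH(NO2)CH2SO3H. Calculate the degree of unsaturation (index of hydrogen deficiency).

1

Element totals:
  C: 3
  H: 7
  N: 1
  O: 5
  S: 1
Molecular formula: C3H7NO5S.
DoU = (2C + 2 + N − H − X) / 2 = (2·3 + 2 + 1 − 7 − 0) / 2 = 1.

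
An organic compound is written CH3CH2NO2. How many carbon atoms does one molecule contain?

2

Atom tally by fragment:
  CH3 → C:1 H:3
  CH2NO2 → C:1 H:2 N:1 O:2
Element totals:
  C: 2
  H: 5
  N: 1
  O: 2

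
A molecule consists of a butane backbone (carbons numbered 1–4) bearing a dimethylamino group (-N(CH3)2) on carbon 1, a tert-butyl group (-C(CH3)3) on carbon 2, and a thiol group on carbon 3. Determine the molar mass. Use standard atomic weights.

189.36 g/mol

Atom tally by fragment:
  (CH3)2NCH2 → C:3 H:8 N:1
  CH(C(CH3)3) → C:5 H:10
  CH(SH) → C:1 H:2 S:1
  CH3 → C:1 H:3
Element totals:
  C: 10
  H: 23
  N: 1
  S: 1
Molecular formula: C10H23NS.
  M = 10(12.011) + 23(1.008) + 14.007 + 32.06
    = 120.110 + 23.184 + 14.007 + 32.060 = 189.361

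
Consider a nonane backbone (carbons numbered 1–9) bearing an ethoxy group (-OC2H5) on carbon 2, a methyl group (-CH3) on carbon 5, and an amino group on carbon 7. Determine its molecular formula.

Atom tally by fragment:
  CH3 → C:1 H:3
  CH(OC2H5) → C:3 H:6 O:1
  CH2 → C:1 H:2
  CH2 → C:1 H:2
  CH(CH3) → C:2 H:4
  CH2 → C:1 H:2
  CH(NH2) → C:1 H:3 N:1
  CH2 → C:1 H:2
  CH3 → C:1 H:3
Element totals:
  C: 12
  H: 27
  N: 1
  O: 1

C12H27NO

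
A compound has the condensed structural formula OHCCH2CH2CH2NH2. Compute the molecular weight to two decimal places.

87.12 g/mol

Atom tally by fragment:
  OHCCH2 → C:2 H:3 O:1
  CH2 → C:1 H:2
  CH2NH2 → C:1 H:4 N:1
Element totals:
  C: 4
  H: 9
  N: 1
  O: 1
Molecular formula: C4H9NO.
  M = 4(12.011) + 9(1.008) + 14.007 + 15.999
    = 48.044 + 9.072 + 14.007 + 15.999 = 87.122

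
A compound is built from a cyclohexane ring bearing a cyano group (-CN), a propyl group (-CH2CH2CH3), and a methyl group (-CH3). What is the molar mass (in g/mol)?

Atom tally by fragment:
  cyclohexane ring core → C:6 H:12
  (− 3 ring H displaced by substituents)
  + CN → C:1 N:1
  + CH2CH2CH3 → C:3 H:7
  + CH3 → C:1 H:3
Element totals:
  C: 11
  H: 19
  N: 1
Molecular formula: C11H19N.
  M = 11(12.011) + 19(1.008) + 14.007
    = 132.121 + 19.152 + 14.007 = 165.280

165.28 g/mol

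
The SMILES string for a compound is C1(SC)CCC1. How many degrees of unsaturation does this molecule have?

Atom tally by fragment:
  cyclobutane ring core → C:4 H:8
  (− 1 ring H displaced by substituents)
  + SCH3 → C:1 H:3 S:1
Element totals:
  C: 5
  H: 10
  S: 1
Molecular formula: C5H10S.
DoU = (2C + 2 + N − H − X) / 2 = (2·5 + 2 + 0 − 10 − 0) / 2 = 1.

1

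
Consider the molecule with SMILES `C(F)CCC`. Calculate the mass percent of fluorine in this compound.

24.96%

Atom tally by fragment:
  FCH2 → C:1 H:2 F:1
  CH2 → C:1 H:2
  CH2 → C:1 H:2
  CH3 → C:1 H:3
Element totals:
  C: 4
  H: 9
  F: 1
Molecular formula: C4H9F.
Molar mass = 76.114 g/mol.
Mass from F: 1 × 18.998 = 18.998 g/mol.
%F = 18.998 / 76.114 × 100 = 24.96%.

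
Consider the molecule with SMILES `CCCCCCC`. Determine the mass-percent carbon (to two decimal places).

83.90%

Atom tally by fragment:
  CH3 → C:1 H:3
  CH2 → C:1 H:2
  CH2 → C:1 H:2
  CH2 → C:1 H:2
  CH2 → C:1 H:2
  CH2 → C:1 H:2
  CH3 → C:1 H:3
Element totals:
  C: 7
  H: 16
Molecular formula: C7H16.
Molar mass = 100.205 g/mol.
Mass from C: 7 × 12.011 = 84.077 g/mol.
%C = 84.077 / 100.205 × 100 = 83.90%.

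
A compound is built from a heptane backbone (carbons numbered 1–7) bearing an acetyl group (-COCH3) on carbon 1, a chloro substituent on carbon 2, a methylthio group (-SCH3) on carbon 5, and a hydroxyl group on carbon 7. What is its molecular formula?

C10H19ClO2S

Atom tally by fragment:
  CH3COCH2 → C:3 H:5 O:1
  CH(Cl) → C:1 H:1 Cl:1
  CH2 → C:1 H:2
  CH2 → C:1 H:2
  CH(SCH3) → C:2 H:4 S:1
  CH2 → C:1 H:2
  CH2OH → C:1 H:3 O:1
Element totals:
  C: 10
  H: 19
  Cl: 1
  O: 2
  S: 1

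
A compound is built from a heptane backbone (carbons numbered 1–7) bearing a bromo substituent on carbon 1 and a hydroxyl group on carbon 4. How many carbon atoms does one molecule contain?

Atom tally by fragment:
  BrCH2 → C:1 H:2 Br:1
  CH2 → C:1 H:2
  CH2 → C:1 H:2
  CH(OH) → C:1 H:2 O:1
  CH2 → C:1 H:2
  CH2 → C:1 H:2
  CH3 → C:1 H:3
Element totals:
  C: 7
  H: 15
  Br: 1
  O: 1

7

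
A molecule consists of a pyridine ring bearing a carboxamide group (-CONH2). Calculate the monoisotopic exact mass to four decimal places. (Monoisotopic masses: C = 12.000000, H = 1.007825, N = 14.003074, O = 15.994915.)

Atom tally by fragment:
  pyridine ring core → C:5 H:5 N:1
  (− 1 ring H displaced by substituents)
  + CONH2 → C:1 H:2 O:1 N:1
Element totals:
  C: 6
  H: 6
  N: 2
  O: 1
Molecular formula: C6H6N2O.
  M = 6(12.0) + 6(1.007825) + 2(14.003074) + 15.994915
    = 72.000000 + 6.046950 + 28.006148 + 15.994915 = 122.048013

122.0480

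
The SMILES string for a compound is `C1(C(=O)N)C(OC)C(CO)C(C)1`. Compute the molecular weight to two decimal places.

Atom tally by fragment:
  cyclobutane ring core → C:4 H:8
  (− 4 ring H displaced by substituents)
  + CONH2 → C:1 H:2 O:1 N:1
  + OCH3 → C:1 H:3 O:1
  + CH2OH → C:1 H:3 O:1
  + CH3 → C:1 H:3
Element totals:
  C: 8
  H: 15
  N: 1
  O: 3
Molecular formula: C8H15NO3.
  M = 8(12.011) + 15(1.008) + 14.007 + 3(15.999)
    = 96.088 + 15.120 + 14.007 + 47.997 = 173.212

173.21 g/mol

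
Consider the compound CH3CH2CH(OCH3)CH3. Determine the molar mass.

88.15 g/mol

Atom tally by fragment:
  CH3 → C:1 H:3
  CH2 → C:1 H:2
  CH(OCH3) → C:2 H:4 O:1
  CH3 → C:1 H:3
Element totals:
  C: 5
  H: 12
  O: 1
Molecular formula: C5H12O.
  M = 5(12.011) + 12(1.008) + 15.999
    = 60.055 + 12.096 + 15.999 = 88.150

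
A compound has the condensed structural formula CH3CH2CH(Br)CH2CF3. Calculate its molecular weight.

205.02 g/mol

Element totals:
  C: 5
  H: 8
  Br: 1
  F: 3
Molecular formula: C5H8BrF3.
  M = 5(12.011) + 8(1.008) + 79.904 + 3(18.998)
    = 60.055 + 8.064 + 79.904 + 56.994 = 205.017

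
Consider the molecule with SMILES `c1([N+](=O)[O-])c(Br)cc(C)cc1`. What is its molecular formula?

C7H6BrNO2

Atom tally by fragment:
  benzene ring core → C:6 H:6
  (− 3 ring H displaced by substituents)
  + NO2 → N:1 O:2
  + Br → Br:1
  + CH3 → C:1 H:3
Element totals:
  C: 7
  H: 6
  Br: 1
  N: 1
  O: 2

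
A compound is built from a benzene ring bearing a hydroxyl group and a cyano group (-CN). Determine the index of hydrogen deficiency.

Atom tally by fragment:
  benzene ring core → C:6 H:6
  (− 2 ring H displaced by substituents)
  + OH → O:1 H:1
  + CN → C:1 N:1
Element totals:
  C: 7
  H: 5
  N: 1
  O: 1
Molecular formula: C7H5NO.
DoU = (2C + 2 + N − H − X) / 2 = (2·7 + 2 + 1 − 5 − 0) / 2 = 6.

6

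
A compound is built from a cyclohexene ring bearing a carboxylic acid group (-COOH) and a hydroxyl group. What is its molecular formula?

C7H10O3

Atom tally by fragment:
  cyclohexene ring core → C:6 H:10
  (− 2 ring H displaced by substituents)
  + COOH → C:1 H:1 O:2
  + OH → O:1 H:1
Element totals:
  C: 7
  H: 10
  O: 3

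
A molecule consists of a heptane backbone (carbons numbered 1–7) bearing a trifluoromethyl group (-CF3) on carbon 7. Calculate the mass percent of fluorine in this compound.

Atom tally by fragment:
  CH3 → C:1 H:3
  CH2 → C:1 H:2
  CH2 → C:1 H:2
  CH2 → C:1 H:2
  CH2 → C:1 H:2
  CH2 → C:1 H:2
  CH2CF3 → C:2 H:2 F:3
Element totals:
  C: 8
  H: 15
  F: 3
Molecular formula: C8H15F3.
Molar mass = 168.202 g/mol.
Mass from F: 3 × 18.998 = 56.994 g/mol.
%F = 56.994 / 168.202 × 100 = 33.88%.

33.88%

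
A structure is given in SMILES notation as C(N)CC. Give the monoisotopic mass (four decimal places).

Atom tally by fragment:
  H2NCH2 → C:1 H:4 N:1
  CH2 → C:1 H:2
  CH3 → C:1 H:3
Element totals:
  C: 3
  H: 9
  N: 1
Molecular formula: C3H9N.
  M = 3(12.0) + 9(1.007825) + 14.003074
    = 36.000000 + 9.070425 + 14.003074 = 59.073499

59.0735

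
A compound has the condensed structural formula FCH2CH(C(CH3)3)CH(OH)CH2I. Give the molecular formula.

C8H16FIO

Atom tally by fragment:
  FCH2 → C:1 H:2 F:1
  CH(C(CH3)3) → C:5 H:10
  CH(OH) → C:1 H:2 O:1
  CH2I → C:1 H:2 I:1
Element totals:
  C: 8
  H: 16
  F: 1
  I: 1
  O: 1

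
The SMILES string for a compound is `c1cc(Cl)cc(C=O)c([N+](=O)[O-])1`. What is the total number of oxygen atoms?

3

Atom tally by fragment:
  benzene ring core → C:6 H:6
  (− 3 ring H displaced by substituents)
  + Cl → Cl:1
  + CHO → C:1 H:1 O:1
  + NO2 → N:1 O:2
Element totals:
  C: 7
  H: 4
  Cl: 1
  N: 1
  O: 3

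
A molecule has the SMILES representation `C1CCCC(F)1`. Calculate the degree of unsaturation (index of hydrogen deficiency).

1

Atom tally by fragment:
  cyclopentane ring core → C:5 H:10
  (− 1 ring H displaced by substituents)
  + F → F:1
Element totals:
  C: 5
  H: 9
  F: 1
Molecular formula: C5H9F.
DoU = (2C + 2 + N − H − X) / 2 = (2·5 + 2 + 0 − 9 − 1) / 2 = 1.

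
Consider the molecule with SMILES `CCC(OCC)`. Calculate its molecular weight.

88.15 g/mol

Atom tally by fragment:
  CH3 → C:1 H:3
  CH2 → C:1 H:2
  CH2OC2H5 → C:3 H:7 O:1
Element totals:
  C: 5
  H: 12
  O: 1
Molecular formula: C5H12O.
  M = 5(12.011) + 12(1.008) + 15.999
    = 60.055 + 12.096 + 15.999 = 88.150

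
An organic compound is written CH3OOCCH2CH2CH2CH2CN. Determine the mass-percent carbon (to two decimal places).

59.56%

Element totals:
  C: 7
  H: 11
  N: 1
  O: 2
Molecular formula: C7H11NO2.
Molar mass = 141.170 g/mol.
Mass from C: 7 × 12.011 = 84.077 g/mol.
%C = 84.077 / 141.170 × 100 = 59.56%.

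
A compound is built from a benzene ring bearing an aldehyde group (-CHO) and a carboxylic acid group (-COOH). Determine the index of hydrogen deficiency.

6

Atom tally by fragment:
  benzene ring core → C:6 H:6
  (− 2 ring H displaced by substituents)
  + CHO → C:1 H:1 O:1
  + COOH → C:1 H:1 O:2
Element totals:
  C: 8
  H: 6
  O: 3
Molecular formula: C8H6O3.
DoU = (2C + 2 + N − H − X) / 2 = (2·8 + 2 + 0 − 6 − 0) / 2 = 6.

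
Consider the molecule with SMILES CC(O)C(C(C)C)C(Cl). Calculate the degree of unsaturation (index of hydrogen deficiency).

Atom tally by fragment:
  CH3 → C:1 H:3
  CH(OH) → C:1 H:2 O:1
  CH(CH(CH3)2) → C:4 H:8
  CH2Cl → C:1 H:2 Cl:1
Element totals:
  C: 7
  H: 15
  Cl: 1
  O: 1
Molecular formula: C7H15ClO.
DoU = (2C + 2 + N − H − X) / 2 = (2·7 + 2 + 0 − 15 − 1) / 2 = 0.

0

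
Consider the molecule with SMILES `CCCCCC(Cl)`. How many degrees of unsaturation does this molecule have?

Atom tally by fragment:
  CH3 → C:1 H:3
  CH2 → C:1 H:2
  CH2 → C:1 H:2
  CH2 → C:1 H:2
  CH2 → C:1 H:2
  CH2Cl → C:1 H:2 Cl:1
Element totals:
  C: 6
  H: 13
  Cl: 1
Molecular formula: C6H13Cl.
DoU = (2C + 2 + N − H − X) / 2 = (2·6 + 2 + 0 − 13 − 1) / 2 = 0.

0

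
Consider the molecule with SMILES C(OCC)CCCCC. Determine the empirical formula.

C8H18O

Atom tally by fragment:
  C2H5OCH2 → C:3 H:7 O:1
  CH2 → C:1 H:2
  CH2 → C:1 H:2
  CH2 → C:1 H:2
  CH2 → C:1 H:2
  CH3 → C:1 H:3
Element totals:
  C: 8
  H: 18
  O: 1
Molecular formula: C8H18O.
gcd of subscripts (8, 18, 1) = 1, so the empirical formula equals the molecular formula.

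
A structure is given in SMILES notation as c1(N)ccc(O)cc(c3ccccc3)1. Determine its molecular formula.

C12H11NO

Atom tally by fragment:
  benzene ring core → C:6 H:6
  (− 3 ring H displaced by substituents)
  + NH2 → N:1 H:2
  + OH → O:1 H:1
  + C6H5 → C:6 H:5
Element totals:
  C: 12
  H: 11
  N: 1
  O: 1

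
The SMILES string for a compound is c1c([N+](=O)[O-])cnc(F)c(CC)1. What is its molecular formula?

Atom tally by fragment:
  pyridine ring core → C:5 H:5 N:1
  (− 3 ring H displaced by substituents)
  + NO2 → N:1 O:2
  + F → F:1
  + C2H5 → C:2 H:5
Element totals:
  C: 7
  H: 7
  F: 1
  N: 2
  O: 2

C7H7FN2O2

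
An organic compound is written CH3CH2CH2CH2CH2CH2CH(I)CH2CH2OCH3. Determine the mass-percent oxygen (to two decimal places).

5.63%

Atom tally by fragment:
  CH3 → C:1 H:3
  CH2 → C:1 H:2
  CH2 → C:1 H:2
  CH2 → C:1 H:2
  CH2 → C:1 H:2
  CH2 → C:1 H:2
  CH(I) → C:1 H:1 I:1
  CH2 → C:1 H:2
  CH2OCH3 → C:2 H:5 O:1
Element totals:
  C: 10
  H: 21
  I: 1
  O: 1
Molecular formula: C10H21IO.
Molar mass = 284.181 g/mol.
Mass from O: 1 × 15.999 = 15.999 g/mol.
%O = 15.999 / 284.181 × 100 = 5.63%.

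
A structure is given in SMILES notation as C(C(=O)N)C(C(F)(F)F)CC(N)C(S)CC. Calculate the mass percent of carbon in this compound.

Atom tally by fragment:
  H2NOCCH2 → C:2 H:4 O:1 N:1
  CH(CF3) → C:2 H:1 F:3
  CH2 → C:1 H:2
  CH(NH2) → C:1 H:3 N:1
  CH(SH) → C:1 H:2 S:1
  CH2 → C:1 H:2
  CH3 → C:1 H:3
Element totals:
  C: 9
  H: 17
  F: 3
  N: 2
  O: 1
  S: 1
Molecular formula: C9H17F3N2OS.
Molar mass = 258.302 g/mol.
Mass from C: 9 × 12.011 = 108.099 g/mol.
%C = 108.099 / 258.302 × 100 = 41.85%.

41.85%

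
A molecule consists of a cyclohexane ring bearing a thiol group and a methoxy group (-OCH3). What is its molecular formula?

C7H14OS

Atom tally by fragment:
  cyclohexane ring core → C:6 H:12
  (− 2 ring H displaced by substituents)
  + SH → S:1 H:1
  + OCH3 → C:1 H:3 O:1
Element totals:
  C: 7
  H: 14
  O: 1
  S: 1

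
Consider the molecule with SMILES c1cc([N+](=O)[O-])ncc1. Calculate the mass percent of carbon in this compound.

48.39%

Atom tally by fragment:
  pyridine ring core → C:5 H:5 N:1
  (− 1 ring H displaced by substituents)
  + NO2 → N:1 O:2
Element totals:
  C: 5
  H: 4
  N: 2
  O: 2
Molecular formula: C5H4N2O2.
Molar mass = 124.099 g/mol.
Mass from C: 5 × 12.011 = 60.055 g/mol.
%C = 60.055 / 124.099 × 100 = 48.39%.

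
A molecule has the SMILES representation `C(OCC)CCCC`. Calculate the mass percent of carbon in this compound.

72.35%

Atom tally by fragment:
  C2H5OCH2 → C:3 H:7 O:1
  CH2 → C:1 H:2
  CH2 → C:1 H:2
  CH2 → C:1 H:2
  CH3 → C:1 H:3
Element totals:
  C: 7
  H: 16
  O: 1
Molecular formula: C7H16O.
Molar mass = 116.204 g/mol.
Mass from C: 7 × 12.011 = 84.077 g/mol.
%C = 84.077 / 116.204 × 100 = 72.35%.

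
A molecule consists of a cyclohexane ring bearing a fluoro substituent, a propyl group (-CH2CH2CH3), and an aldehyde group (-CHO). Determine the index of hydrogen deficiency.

2

Atom tally by fragment:
  cyclohexane ring core → C:6 H:12
  (− 3 ring H displaced by substituents)
  + F → F:1
  + CH2CH2CH3 → C:3 H:7
  + CHO → C:1 H:1 O:1
Element totals:
  C: 10
  H: 17
  F: 1
  O: 1
Molecular formula: C10H17FO.
DoU = (2C + 2 + N − H − X) / 2 = (2·10 + 2 + 0 − 17 − 1) / 2 = 2.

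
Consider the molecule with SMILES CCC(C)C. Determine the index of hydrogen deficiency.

Atom tally by fragment:
  CH3 → C:1 H:3
  CH2 → C:1 H:2
  CH(CH3) → C:2 H:4
  CH3 → C:1 H:3
Element totals:
  C: 5
  H: 12
Molecular formula: C5H12.
DoU = (2C + 2 + N − H − X) / 2 = (2·5 + 2 + 0 − 12 − 0) / 2 = 0.

0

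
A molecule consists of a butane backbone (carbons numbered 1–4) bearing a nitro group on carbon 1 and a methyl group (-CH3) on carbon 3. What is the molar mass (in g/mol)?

117.15 g/mol

Atom tally by fragment:
  O2NCH2 → C:1 H:2 N:1 O:2
  CH2 → C:1 H:2
  CH(CH3) → C:2 H:4
  CH3 → C:1 H:3
Element totals:
  C: 5
  H: 11
  N: 1
  O: 2
Molecular formula: C5H11NO2.
  M = 5(12.011) + 11(1.008) + 14.007 + 2(15.999)
    = 60.055 + 11.088 + 14.007 + 31.998 = 117.148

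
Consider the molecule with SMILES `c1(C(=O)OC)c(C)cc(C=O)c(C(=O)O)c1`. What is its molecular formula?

Atom tally by fragment:
  benzene ring core → C:6 H:6
  (− 4 ring H displaced by substituents)
  + COOCH3 → C:2 H:3 O:2
  + CH3 → C:1 H:3
  + CHO → C:1 H:1 O:1
  + COOH → C:1 H:1 O:2
Element totals:
  C: 11
  H: 10
  O: 5

C11H10O5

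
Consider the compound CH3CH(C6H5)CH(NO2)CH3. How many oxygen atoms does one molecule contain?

Atom tally by fragment:
  CH3 → C:1 H:3
  CH(C6H5) → C:7 H:6
  CH(NO2) → C:1 H:1 N:1 O:2
  CH3 → C:1 H:3
Element totals:
  C: 10
  H: 13
  N: 1
  O: 2

2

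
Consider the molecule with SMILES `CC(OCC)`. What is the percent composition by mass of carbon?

Atom tally by fragment:
  CH3 → C:1 H:3
  CH2OC2H5 → C:3 H:7 O:1
Element totals:
  C: 4
  H: 10
  O: 1
Molecular formula: C4H10O.
Molar mass = 74.123 g/mol.
Mass from C: 4 × 12.011 = 48.044 g/mol.
%C = 48.044 / 74.123 × 100 = 64.82%.

64.82%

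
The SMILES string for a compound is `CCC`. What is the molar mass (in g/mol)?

44.10 g/mol

Atom tally by fragment:
  CH3 → C:1 H:3
  CH2 → C:1 H:2
  CH3 → C:1 H:3
Element totals:
  C: 3
  H: 8
Molecular formula: C3H8.
  M = 3(12.011) + 8(1.008)
    = 36.033 + 8.064 = 44.097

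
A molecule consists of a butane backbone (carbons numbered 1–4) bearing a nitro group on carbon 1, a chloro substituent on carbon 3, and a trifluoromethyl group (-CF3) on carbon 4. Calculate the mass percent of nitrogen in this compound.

6.81%

Atom tally by fragment:
  O2NCH2 → C:1 H:2 N:1 O:2
  CH2 → C:1 H:2
  CH(Cl) → C:1 H:1 Cl:1
  CH2CF3 → C:2 H:2 F:3
Element totals:
  C: 5
  H: 7
  Cl: 1
  F: 3
  N: 1
  O: 2
Molecular formula: C5H7ClF3NO2.
Molar mass = 205.560 g/mol.
Mass from N: 1 × 14.007 = 14.007 g/mol.
%N = 14.007 / 205.560 × 100 = 6.81%.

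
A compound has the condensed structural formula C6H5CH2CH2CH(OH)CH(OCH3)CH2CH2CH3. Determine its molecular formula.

C14H22O2

Atom tally by fragment:
  C6H5CH2 → C:7 H:7
  CH2 → C:1 H:2
  CH(OH) → C:1 H:2 O:1
  CH(OCH3) → C:2 H:4 O:1
  CH2 → C:1 H:2
  CH2 → C:1 H:2
  CH3 → C:1 H:3
Element totals:
  C: 14
  H: 22
  O: 2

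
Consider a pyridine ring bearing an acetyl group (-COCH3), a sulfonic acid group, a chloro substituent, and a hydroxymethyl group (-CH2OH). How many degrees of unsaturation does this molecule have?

5

Atom tally by fragment:
  pyridine ring core → C:5 H:5 N:1
  (− 4 ring H displaced by substituents)
  + COCH3 → C:2 H:3 O:1
  + SO3H → S:1 O:3 H:1
  + Cl → Cl:1
  + CH2OH → C:1 H:3 O:1
Element totals:
  C: 8
  H: 8
  Cl: 1
  N: 1
  O: 5
  S: 1
Molecular formula: C8H8ClNO5S.
DoU = (2C + 2 + N − H − X) / 2 = (2·8 + 2 + 1 − 8 − 1) / 2 = 5.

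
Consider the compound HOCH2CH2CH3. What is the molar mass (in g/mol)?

60.10 g/mol

Element totals:
  C: 3
  H: 8
  O: 1
Molecular formula: C3H8O.
  M = 3(12.011) + 8(1.008) + 15.999
    = 36.033 + 8.064 + 15.999 = 60.096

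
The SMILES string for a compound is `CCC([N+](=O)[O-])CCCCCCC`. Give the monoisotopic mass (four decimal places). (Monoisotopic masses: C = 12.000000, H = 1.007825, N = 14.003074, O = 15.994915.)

Atom tally by fragment:
  CH3 → C:1 H:3
  CH2 → C:1 H:2
  CH(NO2) → C:1 H:1 N:1 O:2
  CH2 → C:1 H:2
  CH2 → C:1 H:2
  CH2 → C:1 H:2
  CH2 → C:1 H:2
  CH2 → C:1 H:2
  CH2 → C:1 H:2
  CH3 → C:1 H:3
Element totals:
  C: 10
  H: 21
  N: 1
  O: 2
Molecular formula: C10H21NO2.
  M = 10(12.0) + 21(1.007825) + 14.003074 + 2(15.994915)
    = 120.000000 + 21.164325 + 14.003074 + 31.989830 = 187.157229

187.1572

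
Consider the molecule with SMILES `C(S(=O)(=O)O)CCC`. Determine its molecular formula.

Atom tally by fragment:
  HO3SCH2 → C:1 H:3 S:1 O:3
  CH2 → C:1 H:2
  CH2 → C:1 H:2
  CH3 → C:1 H:3
Element totals:
  C: 4
  H: 10
  O: 3
  S: 1

C4H10O3S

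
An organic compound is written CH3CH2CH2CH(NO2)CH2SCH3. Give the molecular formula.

C6H13NO2S

Atom tally by fragment:
  CH3 → C:1 H:3
  CH2 → C:1 H:2
  CH2 → C:1 H:2
  CH(NO2) → C:1 H:1 N:1 O:2
  CH2SCH3 → C:2 H:5 S:1
Element totals:
  C: 6
  H: 13
  N: 1
  O: 2
  S: 1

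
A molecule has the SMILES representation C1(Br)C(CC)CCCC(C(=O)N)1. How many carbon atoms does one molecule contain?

Atom tally by fragment:
  cyclohexane ring core → C:6 H:12
  (− 3 ring H displaced by substituents)
  + Br → Br:1
  + C2H5 → C:2 H:5
  + CONH2 → C:1 H:2 O:1 N:1
Element totals:
  C: 9
  H: 16
  Br: 1
  N: 1
  O: 1

9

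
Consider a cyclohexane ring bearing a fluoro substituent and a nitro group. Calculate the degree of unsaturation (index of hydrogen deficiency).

2

Atom tally by fragment:
  cyclohexane ring core → C:6 H:12
  (− 2 ring H displaced by substituents)
  + F → F:1
  + NO2 → N:1 O:2
Element totals:
  C: 6
  H: 10
  F: 1
  N: 1
  O: 2
Molecular formula: C6H10FNO2.
DoU = (2C + 2 + N − H − X) / 2 = (2·6 + 2 + 1 − 10 − 1) / 2 = 2.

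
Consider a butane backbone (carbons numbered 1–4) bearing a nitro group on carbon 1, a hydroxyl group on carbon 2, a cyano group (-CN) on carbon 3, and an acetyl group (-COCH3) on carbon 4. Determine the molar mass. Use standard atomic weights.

Atom tally by fragment:
  O2NCH2 → C:1 H:2 N:1 O:2
  CH(OH) → C:1 H:2 O:1
  CH(CN) → C:2 H:1 N:1
  CH2COCH3 → C:3 H:5 O:1
Element totals:
  C: 7
  H: 10
  N: 2
  O: 4
Molecular formula: C7H10N2O4.
  M = 7(12.011) + 10(1.008) + 2(14.007) + 4(15.999)
    = 84.077 + 10.080 + 28.014 + 63.996 = 186.167

186.17 g/mol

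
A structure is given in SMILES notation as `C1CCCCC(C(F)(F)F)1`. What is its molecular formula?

Atom tally by fragment:
  cyclohexane ring core → C:6 H:12
  (− 1 ring H displaced by substituents)
  + CF3 → C:1 F:3
Element totals:
  C: 7
  H: 11
  F: 3

C7H11F3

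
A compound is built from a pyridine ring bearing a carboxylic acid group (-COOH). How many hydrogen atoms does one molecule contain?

Atom tally by fragment:
  pyridine ring core → C:5 H:5 N:1
  (− 1 ring H displaced by substituents)
  + COOH → C:1 H:1 O:2
Element totals:
  C: 6
  H: 5
  N: 1
  O: 2

5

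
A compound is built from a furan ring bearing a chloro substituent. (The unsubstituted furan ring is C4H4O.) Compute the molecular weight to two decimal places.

Atom tally by fragment:
  furan ring core → C:4 H:4 O:1
  (− 1 ring H displaced by substituents)
  + Cl → Cl:1
Element totals:
  C: 4
  H: 3
  Cl: 1
  O: 1
Molecular formula: C4H3ClO.
  M = 4(12.011) + 3(1.008) + 35.45 + 15.999
    = 48.044 + 3.024 + 35.450 + 15.999 = 102.517

102.52 g/mol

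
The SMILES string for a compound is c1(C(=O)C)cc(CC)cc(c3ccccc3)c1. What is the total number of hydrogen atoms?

16

Atom tally by fragment:
  benzene ring core → C:6 H:6
  (− 3 ring H displaced by substituents)
  + COCH3 → C:2 H:3 O:1
  + C2H5 → C:2 H:5
  + C6H5 → C:6 H:5
Element totals:
  C: 16
  H: 16
  O: 1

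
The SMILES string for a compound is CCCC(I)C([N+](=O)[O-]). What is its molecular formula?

Atom tally by fragment:
  CH3 → C:1 H:3
  CH2 → C:1 H:2
  CH2 → C:1 H:2
  CH(I) → C:1 H:1 I:1
  CH2NO2 → C:1 H:2 N:1 O:2
Element totals:
  C: 5
  H: 10
  I: 1
  N: 1
  O: 2

C5H10INO2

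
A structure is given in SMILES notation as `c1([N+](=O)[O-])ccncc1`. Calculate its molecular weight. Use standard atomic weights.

124.10 g/mol

Atom tally by fragment:
  pyridine ring core → C:5 H:5 N:1
  (− 1 ring H displaced by substituents)
  + NO2 → N:1 O:2
Element totals:
  C: 5
  H: 4
  N: 2
  O: 2
Molecular formula: C5H4N2O2.
  M = 5(12.011) + 4(1.008) + 2(14.007) + 2(15.999)
    = 60.055 + 4.032 + 28.014 + 31.998 = 124.099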